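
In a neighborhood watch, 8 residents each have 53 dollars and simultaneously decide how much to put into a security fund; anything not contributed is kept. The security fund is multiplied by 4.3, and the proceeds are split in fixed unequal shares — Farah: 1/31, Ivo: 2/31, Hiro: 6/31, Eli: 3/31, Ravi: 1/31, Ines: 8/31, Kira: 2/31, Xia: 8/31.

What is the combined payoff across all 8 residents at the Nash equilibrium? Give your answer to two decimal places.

773.80 dollars

Each unit j contributes comes back to j as 4.3 × (j's share), so j prefers to contribute only if that share exceeds 1/4.3 = 0.2326; otherwise keeping the unit dominates.
Ines and Xia are above the threshold, contributing 53 each; the remaining 6 contribute 0. Total contributed: 106.
The security fund pays out 4.3 × 106 = 455.80 in total (split across the unequal shares, but the aggregate is all that matters for the group sum).
The 6 free-riders keep 53 each, adding 318. Group total = 318 + 455.80 = 773.80.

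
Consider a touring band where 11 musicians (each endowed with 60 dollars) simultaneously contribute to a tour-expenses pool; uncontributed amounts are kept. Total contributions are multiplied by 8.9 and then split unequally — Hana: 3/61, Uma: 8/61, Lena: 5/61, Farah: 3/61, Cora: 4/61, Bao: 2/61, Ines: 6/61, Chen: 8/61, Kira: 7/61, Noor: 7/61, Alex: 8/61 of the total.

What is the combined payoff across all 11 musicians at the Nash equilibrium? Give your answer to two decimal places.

3030.00 dollars

Each unit j contributes comes back to j as 8.9 × (j's share), so j prefers to contribute only if that share exceeds 1/8.9 = 0.1124; otherwise keeping the unit dominates.
Uma, Chen, Kira, Noor and Alex clear that bar, contributing 60 each; the remaining 6 contribute 0. Total contributed: 300.
The tour-expenses pool pays out 8.9 × 300 = 2670.00 in total (split across the unequal shares, but the aggregate is all that matters for the group sum).
The 6 free-riders keep 60 each, adding 360. Group total = 360 + 2670.00 = 3030.00.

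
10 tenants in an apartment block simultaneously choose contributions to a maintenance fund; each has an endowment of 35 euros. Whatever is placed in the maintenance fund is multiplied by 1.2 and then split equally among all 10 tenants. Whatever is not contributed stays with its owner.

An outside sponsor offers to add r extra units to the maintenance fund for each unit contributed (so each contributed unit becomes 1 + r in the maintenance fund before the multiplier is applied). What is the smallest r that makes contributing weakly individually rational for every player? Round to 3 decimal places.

With matching at rate r, one contributed unit becomes (1 + r) in the maintenance fund and returns 1.2 × (1 + r) / 10 to the contributor.
Setting this equal to 1: 1 + r = 10/1.2 = 8.3333.
So the minimum matching rate is r = 8.3333 − 1 = 7.333.

7.333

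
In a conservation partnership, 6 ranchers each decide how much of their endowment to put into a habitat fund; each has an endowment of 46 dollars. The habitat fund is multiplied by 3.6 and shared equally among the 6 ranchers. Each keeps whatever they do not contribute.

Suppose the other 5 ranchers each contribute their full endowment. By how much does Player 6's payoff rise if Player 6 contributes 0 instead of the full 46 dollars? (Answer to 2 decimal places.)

Switching from a contribution of 46 to 0 lets Player 6 keep an extra 46 dollars, but lowers the habitat fund by 46, which costs Player 6 their own share of that drop: 3.6/6 × 46 = 27.60.
Net gain = 46 − 27.60 = 18.40. The private return per contributed unit (0.6000) is below 1, so free-riding is indeed the best response regardless of what the others do.

18.40 dollars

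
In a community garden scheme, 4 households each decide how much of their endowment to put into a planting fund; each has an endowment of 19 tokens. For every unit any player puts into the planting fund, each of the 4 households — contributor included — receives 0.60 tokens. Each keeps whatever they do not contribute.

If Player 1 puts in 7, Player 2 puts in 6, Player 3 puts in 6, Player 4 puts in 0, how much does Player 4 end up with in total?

30.40 tokens

Total contributed: 7 + 6 + 6 + 0 = 19.
Each receives 0.60 × 19 = 11.40 from the planting fund.
Player 4 keeps 19 − 0 = 19, so Player 4's payoff is 19 + 11.40 = 30.40.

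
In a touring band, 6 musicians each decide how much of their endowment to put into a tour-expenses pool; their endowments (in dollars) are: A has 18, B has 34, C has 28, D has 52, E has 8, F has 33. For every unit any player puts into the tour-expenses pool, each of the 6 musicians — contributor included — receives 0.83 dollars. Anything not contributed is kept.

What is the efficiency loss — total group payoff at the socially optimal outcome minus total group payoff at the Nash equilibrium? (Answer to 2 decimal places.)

The private return per contributed unit is 0.83 < 1 for everyone, so the Nash equilibrium is zero contribution and the group total is Σ E_j = 18 + 34 + 28 + 52 + 8 + 33 = 173.
Each contributed unit returns 4.980 to the group, so the social optimum is full contribution by everyone: group total = 4.980 × 173 = 861.54.
Efficiency loss = (4.980 − 1) × 173 = 688.54.

688.54 dollars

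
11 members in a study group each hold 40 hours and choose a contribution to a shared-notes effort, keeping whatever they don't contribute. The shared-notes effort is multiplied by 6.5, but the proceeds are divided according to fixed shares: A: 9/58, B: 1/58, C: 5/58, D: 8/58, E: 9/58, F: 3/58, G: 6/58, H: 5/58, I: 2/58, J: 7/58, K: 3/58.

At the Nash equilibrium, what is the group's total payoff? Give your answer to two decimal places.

880.00 hours

A player with share s gets back 6.5·s per unit contributed, so full contribution is dominant for anyone with s > 1/6.5 = 0.1538 and zero contribution is dominant for anyone below.
A and E are above the threshold, contributing 40 each; the remaining 9 contribute 0. Total contributed: 80.
The shared-notes effort pays out 6.5 × 80 = 520.00 in total (split across the unequal shares, but the aggregate is all that matters for the group sum).
The 9 free-riders keep 40 each, adding 360. Group total = 360 + 520.00 = 880.00.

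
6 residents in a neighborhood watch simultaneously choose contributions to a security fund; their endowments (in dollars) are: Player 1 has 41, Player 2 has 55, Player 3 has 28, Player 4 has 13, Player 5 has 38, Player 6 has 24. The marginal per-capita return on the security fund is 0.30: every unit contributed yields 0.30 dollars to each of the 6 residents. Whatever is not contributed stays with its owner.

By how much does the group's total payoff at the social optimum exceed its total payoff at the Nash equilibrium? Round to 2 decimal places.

159.20 dollars

The private return per contributed unit is 0.30 < 1 for everyone, so the Nash equilibrium is zero contribution and the group total is Σ E_j = 41 + 55 + 28 + 13 + 38 + 24 = 199.
Each contributed unit returns 1.800 to the group, so the social optimum is full contribution by everyone: group total = 1.800 × 199 = 358.20.
Efficiency loss = (1.800 − 1) × 199 = 159.20.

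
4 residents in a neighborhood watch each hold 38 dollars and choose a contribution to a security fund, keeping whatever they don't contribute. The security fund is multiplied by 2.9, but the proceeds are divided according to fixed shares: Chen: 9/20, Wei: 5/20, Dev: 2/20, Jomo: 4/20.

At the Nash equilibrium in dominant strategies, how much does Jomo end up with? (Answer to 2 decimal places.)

For player j, contributing a unit is worthwhile iff 2.9 × (j's share) ≥ 1, i.e. iff j's share is at least 0.3448.
The only share above 0.3448 is Chen's 9/20, contributing 38; the remaining 3 contribute 0. Total contributed: 38.
Jomo keeps 38 and receives 2.9 × 38 × 4/20 = 22.04 from the security fund, for a payoff of 60.04.

60.04 dollars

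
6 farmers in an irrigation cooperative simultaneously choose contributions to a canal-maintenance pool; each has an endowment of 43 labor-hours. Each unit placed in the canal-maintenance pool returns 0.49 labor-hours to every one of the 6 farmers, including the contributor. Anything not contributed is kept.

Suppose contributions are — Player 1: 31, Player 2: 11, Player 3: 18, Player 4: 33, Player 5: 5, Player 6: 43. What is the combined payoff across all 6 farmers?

Total contributed: 31 + 11 + 18 + 33 + 5 + 43 = 141; total kept: 6 × 43 − 141 = 117.
The canal-maintenance pool pays out 0.49 × 6 × 141 = 414.54 in aggregate.
Group total = 117 + 414.54 = 531.54.

531.54 labor-hours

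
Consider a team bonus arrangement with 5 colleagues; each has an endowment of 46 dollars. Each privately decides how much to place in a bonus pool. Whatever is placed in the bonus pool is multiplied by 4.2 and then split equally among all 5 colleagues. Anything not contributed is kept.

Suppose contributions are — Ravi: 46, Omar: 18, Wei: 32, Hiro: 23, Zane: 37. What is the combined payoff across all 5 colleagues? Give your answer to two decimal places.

Total contributed: 46 + 18 + 32 + 23 + 37 = 156; total kept: 5 × 46 − 156 = 74.
The bonus pool pays out 4.2 × 156 = 655.20 in aggregate.
Group total = 74 + 655.20 = 729.20.

729.20 dollars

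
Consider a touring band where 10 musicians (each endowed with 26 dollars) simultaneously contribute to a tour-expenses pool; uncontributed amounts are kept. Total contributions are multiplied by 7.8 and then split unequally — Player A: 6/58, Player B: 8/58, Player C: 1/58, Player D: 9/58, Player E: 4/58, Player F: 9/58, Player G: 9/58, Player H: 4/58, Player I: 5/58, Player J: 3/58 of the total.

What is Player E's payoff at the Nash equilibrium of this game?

81.94 dollars

A player with share s gets back 7.8·s per unit contributed, so full contribution is dominant for anyone with s > 1/7.8 = 0.1282 and zero contribution is dominant for anyone below.
Player B, Player D, Player F and Player G clear that bar, contributing 26 each; the remaining 6 contribute 0. Total contributed: 104.
Player E keeps 26 and receives 7.8 × 104 × 4/58 = 55.94 from the tour-expenses pool, for a payoff of 81.94.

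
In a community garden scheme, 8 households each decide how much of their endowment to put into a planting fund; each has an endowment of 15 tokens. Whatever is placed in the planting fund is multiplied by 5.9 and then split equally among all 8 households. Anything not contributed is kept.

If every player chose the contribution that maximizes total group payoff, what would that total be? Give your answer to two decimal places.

708.00 tokens

Each contributed unit returns 5.900 to the group as a whole (0.7375 to each of 8 players), which exceeds 1, so the social optimum is full contribution: group total = 5.900 × 120 = 708.00.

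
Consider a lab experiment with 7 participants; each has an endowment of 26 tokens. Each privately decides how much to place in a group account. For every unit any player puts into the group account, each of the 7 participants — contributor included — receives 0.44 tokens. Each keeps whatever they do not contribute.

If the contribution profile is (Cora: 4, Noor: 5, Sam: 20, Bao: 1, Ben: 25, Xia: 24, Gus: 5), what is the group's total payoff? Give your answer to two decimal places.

356.72 tokens

Total contributed: 4 + 5 + 20 + 1 + 25 + 24 + 5 = 84; total kept: 7 × 26 − 84 = 98.
The group account pays out 0.44 × 7 × 84 = 258.72 in aggregate.
Group total = 98 + 258.72 = 356.72.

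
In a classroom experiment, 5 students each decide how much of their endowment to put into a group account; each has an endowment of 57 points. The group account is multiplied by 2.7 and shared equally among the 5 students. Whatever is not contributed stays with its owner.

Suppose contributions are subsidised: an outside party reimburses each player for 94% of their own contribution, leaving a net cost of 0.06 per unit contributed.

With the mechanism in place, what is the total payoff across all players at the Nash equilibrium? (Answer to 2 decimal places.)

1037.40 points

With the mechanism, a contributed unit returns (2.7/5) / 0.06 = 9.0000 per unit of net cost to the contributor — now above 1 — so contributing fully is weakly dominant for every player.
At the Nash equilibrium everyone contributes 57. Group total payoff = 5 × (57 × 0.94 + 2.7 × 57) = 1037.40.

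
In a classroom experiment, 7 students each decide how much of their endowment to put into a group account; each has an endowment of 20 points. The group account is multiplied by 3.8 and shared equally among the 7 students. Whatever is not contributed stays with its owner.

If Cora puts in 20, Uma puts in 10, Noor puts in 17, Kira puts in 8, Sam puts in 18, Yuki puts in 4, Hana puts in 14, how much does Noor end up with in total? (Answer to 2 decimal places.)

Total contributed: 20 + 10 + 17 + 8 + 18 + 4 + 14 = 91.
Each receives 3.8 × 91 / 7 = 49.40 from the group account.
Noor keeps 20 − 17 = 3, so Noor's payoff is 3 + 49.40 = 52.40.

52.40 points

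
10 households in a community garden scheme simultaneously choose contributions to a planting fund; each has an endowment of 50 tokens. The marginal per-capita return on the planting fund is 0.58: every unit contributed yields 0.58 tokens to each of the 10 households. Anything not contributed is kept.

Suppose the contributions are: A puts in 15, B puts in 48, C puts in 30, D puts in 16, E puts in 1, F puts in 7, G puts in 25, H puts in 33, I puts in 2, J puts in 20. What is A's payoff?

Total contributed: 15 + 48 + 30 + 16 + 1 + 7 + 25 + 33 + 2 + 20 = 197.
Each receives 0.58 × 197 = 114.26 from the planting fund.
A keeps 50 − 15 = 35, so A's payoff is 35 + 114.26 = 149.26.

149.26 tokens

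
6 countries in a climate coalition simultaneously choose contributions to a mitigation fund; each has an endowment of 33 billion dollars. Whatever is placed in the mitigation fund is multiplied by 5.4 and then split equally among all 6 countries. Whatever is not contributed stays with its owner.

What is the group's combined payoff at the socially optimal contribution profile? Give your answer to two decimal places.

Each contributed unit returns 5.400 to the group as a whole (0.9000 to each of 6 players), which exceeds 1, so the social optimum is full contribution: group total = 5.400 × 198 = 1069.20.

1069.20 billion dollars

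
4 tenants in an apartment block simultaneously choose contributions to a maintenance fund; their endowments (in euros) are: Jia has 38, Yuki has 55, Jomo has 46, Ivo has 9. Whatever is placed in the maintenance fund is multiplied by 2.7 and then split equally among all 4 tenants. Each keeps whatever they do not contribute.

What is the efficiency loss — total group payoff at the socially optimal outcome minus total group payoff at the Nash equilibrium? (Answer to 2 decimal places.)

The private return per contributed unit is 2.7/4 = 0.6750 < 1 for every player regardless of endowment, so the Nash equilibrium is zero contribution and the group total is Σ E_j = 38 + 55 + 46 + 9 = 148.
Each contributed unit returns 2.700 to the group, so the social optimum is full contribution by everyone: group total = 2.700 × 148 = 399.60.
Efficiency loss = (2.700 − 1) × 148 = 251.60.

251.60 euros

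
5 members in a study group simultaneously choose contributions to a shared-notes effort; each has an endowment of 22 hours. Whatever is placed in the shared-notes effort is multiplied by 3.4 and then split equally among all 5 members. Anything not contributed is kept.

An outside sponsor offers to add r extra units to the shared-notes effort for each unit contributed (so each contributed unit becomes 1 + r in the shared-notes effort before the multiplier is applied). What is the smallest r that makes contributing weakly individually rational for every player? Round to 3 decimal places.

0.471

With matching at rate r, one contributed unit becomes (1 + r) in the shared-notes effort and returns 3.4 × (1 + r) / 5 to the contributor.
Setting this equal to 1: 1 + r = 5/3.4 = 1.4706.
So the minimum matching rate is r = 1.4706 − 1 = 0.471.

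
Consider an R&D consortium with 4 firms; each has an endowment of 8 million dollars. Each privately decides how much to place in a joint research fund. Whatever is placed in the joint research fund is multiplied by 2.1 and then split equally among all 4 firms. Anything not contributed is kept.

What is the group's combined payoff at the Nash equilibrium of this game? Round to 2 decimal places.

32.00 million dollars

Each contributed unit returns 2.1/4 = 0.5250 to its contributor — below 1 — so contributing 0 is dominant for every player. At the Nash equilibrium everyone keeps their 8, and the group total is 4 × 8 = 32.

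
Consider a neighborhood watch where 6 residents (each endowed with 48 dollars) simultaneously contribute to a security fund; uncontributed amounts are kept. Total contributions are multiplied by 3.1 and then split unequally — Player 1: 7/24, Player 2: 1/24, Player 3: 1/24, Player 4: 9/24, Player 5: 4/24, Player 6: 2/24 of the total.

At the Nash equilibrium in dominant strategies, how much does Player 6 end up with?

60.40 dollars

A player with share s gets back 3.1·s per unit contributed, so full contribution is dominant for anyone with s > 1/3.1 = 0.3226 and zero contribution is dominant for anyone below.
Only Player 4 (9/24) clears that bar, contributing 48; the remaining 5 contribute 0. Total contributed: 48.
Player 6 keeps 48 and receives 3.1 × 48 × 2/24 = 12.40 from the security fund, for a payoff of 60.40.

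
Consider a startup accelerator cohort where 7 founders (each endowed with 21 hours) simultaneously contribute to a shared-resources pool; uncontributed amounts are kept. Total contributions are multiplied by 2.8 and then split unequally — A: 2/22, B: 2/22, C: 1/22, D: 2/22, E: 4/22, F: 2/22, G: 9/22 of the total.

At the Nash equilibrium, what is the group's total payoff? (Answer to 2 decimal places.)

A player with share s gets back 2.8·s per unit contributed, so full contribution is dominant for anyone with s > 1/2.8 = 0.3571 and zero contribution is dominant for anyone below.
G alone (share 9/22) is above the threshold, contributing 21; the remaining 6 contribute 0. Total contributed: 21.
The shared-resources pool pays out 2.8 × 21 = 58.80 in total (split across the unequal shares, but the aggregate is all that matters for the group sum).
The 6 free-riders keep 21 each, adding 126. Group total = 126 + 58.80 = 184.80.

184.80 hours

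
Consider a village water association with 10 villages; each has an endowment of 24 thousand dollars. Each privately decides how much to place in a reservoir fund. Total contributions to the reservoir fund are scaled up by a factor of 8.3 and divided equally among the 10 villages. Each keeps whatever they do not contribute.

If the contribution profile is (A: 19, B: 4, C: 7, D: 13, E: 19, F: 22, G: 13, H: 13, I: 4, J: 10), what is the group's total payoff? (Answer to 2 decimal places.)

Total contributed: 19 + 4 + 7 + 13 + 19 + 22 + 13 + 13 + 4 + 10 = 124; total kept: 10 × 24 − 124 = 116.
The reservoir fund pays out 8.3 × 124 = 1029.20 in aggregate.
Group total = 116 + 1029.20 = 1145.20.

1145.20 thousand dollars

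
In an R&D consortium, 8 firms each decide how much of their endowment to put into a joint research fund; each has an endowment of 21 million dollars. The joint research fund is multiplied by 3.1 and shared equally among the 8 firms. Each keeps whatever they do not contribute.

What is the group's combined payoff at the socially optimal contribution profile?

520.80 million dollars

Each contributed unit returns 3.100 to the group as a whole (0.3875 to each of 8 players), which exceeds 1, so the social optimum is full contribution: group total = 3.100 × 168 = 520.80.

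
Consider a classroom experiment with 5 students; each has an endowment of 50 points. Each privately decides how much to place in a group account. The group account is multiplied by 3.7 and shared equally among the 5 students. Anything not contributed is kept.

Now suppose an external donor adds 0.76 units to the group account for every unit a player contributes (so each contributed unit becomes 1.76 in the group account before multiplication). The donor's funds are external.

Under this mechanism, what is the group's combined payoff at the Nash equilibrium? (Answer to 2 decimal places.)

1628.00 points

The effective private return per unit is now 3.7 × 1.76 / 5 = 1.3024 > 1, so every player's dominant strategy flips to full contribution.
So the Nash equilibrium is full contribution by all 5; the group earns 3.7 × 1.76 × 250 = 1628.00.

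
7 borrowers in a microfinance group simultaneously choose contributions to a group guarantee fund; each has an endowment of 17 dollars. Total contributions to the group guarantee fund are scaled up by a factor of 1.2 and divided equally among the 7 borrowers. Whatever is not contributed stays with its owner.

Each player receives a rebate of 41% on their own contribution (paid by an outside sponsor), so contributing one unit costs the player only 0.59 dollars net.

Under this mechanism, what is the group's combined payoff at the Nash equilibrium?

119.00 dollars

With the mechanism, a contributed unit returns (1.2/7) / 0.59 = 0.2906 per unit of net cost — still below 1 — so contributing 0 remains dominant for every player.
Everyone keeps their endowment and the group total is 7 × 17 = 119.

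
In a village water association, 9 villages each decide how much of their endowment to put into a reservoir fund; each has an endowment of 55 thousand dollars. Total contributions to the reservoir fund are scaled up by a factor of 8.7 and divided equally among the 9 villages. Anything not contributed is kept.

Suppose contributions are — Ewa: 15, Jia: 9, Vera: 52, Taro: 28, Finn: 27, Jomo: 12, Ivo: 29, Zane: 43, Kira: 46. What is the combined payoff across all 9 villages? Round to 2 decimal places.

Total contributed: 15 + 9 + 52 + 28 + 27 + 12 + 29 + 43 + 46 = 261; total kept: 9 × 55 − 261 = 234.
The reservoir fund pays out 8.7 × 261 = 2270.70 in aggregate.
Group total = 234 + 2270.70 = 2504.70.

2504.70 thousand dollars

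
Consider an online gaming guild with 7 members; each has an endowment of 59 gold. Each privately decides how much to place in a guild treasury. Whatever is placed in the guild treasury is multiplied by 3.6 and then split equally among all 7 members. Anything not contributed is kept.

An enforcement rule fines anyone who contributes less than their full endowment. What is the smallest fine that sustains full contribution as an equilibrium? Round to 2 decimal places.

28.66 gold

Given the others contribute fully, the best deviation is to contribute 0 (any partial contribution still incurs the fine and gives up units whose private return 0.5143 is below 1).
Deviating from 59 to 0 saves 59 gold but forfeits the deviator's share of the drop in the guild treasury: 3.6/7 × 59 = 30.34.
So the deviation gain is 59 − 30.34 = 28.66, and the fine must be at least 28.66 gold to wipe it out.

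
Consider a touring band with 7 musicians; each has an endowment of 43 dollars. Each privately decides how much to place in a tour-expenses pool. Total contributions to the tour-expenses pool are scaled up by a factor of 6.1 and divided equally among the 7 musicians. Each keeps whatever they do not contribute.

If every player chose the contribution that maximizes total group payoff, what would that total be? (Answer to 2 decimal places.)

Each contributed unit returns 6.100 to the group as a whole (0.8714 to each of 7 players), which exceeds 1, so the social optimum is full contribution: group total = 6.100 × 301 = 1836.10.

1836.10 dollars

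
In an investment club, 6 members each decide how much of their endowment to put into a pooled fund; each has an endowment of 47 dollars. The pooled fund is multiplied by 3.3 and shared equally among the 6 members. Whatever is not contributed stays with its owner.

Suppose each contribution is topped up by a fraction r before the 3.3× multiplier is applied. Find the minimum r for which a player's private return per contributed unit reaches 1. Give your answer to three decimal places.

0.818

With matching at rate r, one contributed unit becomes (1 + r) in the pooled fund and returns 3.3 × (1 + r) / 6 to the contributor.
Setting this equal to 1: 1 + r = 6/3.3 = 1.8182.
So the minimum matching rate is r = 1.8182 − 1 = 0.818.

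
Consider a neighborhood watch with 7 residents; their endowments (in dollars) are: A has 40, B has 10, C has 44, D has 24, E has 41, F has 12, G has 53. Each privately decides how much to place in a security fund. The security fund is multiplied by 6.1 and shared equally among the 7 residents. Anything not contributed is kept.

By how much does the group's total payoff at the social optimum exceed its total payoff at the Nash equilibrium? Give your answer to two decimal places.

The private return per contributed unit is 6.1/7 = 0.8714 < 1 for every player regardless of endowment, so the Nash equilibrium is zero contribution and the group total is Σ E_j = 40 + 10 + 44 + 24 + 41 + 12 + 53 = 224.
Each contributed unit returns 6.100 to the group, so the social optimum is full contribution by everyone: group total = 6.100 × 224 = 1366.40.
Efficiency loss = (6.100 − 1) × 224 = 1142.40.

1142.40 dollars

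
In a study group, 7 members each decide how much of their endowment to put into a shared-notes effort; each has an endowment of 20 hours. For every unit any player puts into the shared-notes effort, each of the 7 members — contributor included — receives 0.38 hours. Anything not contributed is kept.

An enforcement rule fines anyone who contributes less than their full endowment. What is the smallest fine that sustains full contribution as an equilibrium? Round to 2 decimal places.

Given the others contribute fully, the best deviation is to contribute 0 (any partial contribution still incurs the fine and gives up units whose private return 0.38 is below 1).
Deviating from 20 to 0 saves 20 hours but forfeits the deviator's share of the drop in the shared-notes effort: 0.38 × 20 = 7.60.
So the deviation gain is 20 − 7.60 = 12.40, and the fine must be at least 12.40 hours to wipe it out.

12.40 hours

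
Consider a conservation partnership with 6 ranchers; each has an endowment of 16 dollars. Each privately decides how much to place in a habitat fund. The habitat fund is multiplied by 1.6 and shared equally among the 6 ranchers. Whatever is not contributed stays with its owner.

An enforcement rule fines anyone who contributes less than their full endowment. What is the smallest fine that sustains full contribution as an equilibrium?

Given the others contribute fully, the best deviation is to contribute 0 (any partial contribution still incurs the fine and gives up units whose private return 0.2667 is below 1).
Deviating from 16 to 0 saves 16 dollars but forfeits the deviator's share of the drop in the habitat fund: 1.6/6 × 16 = 4.27.
So the deviation gain is 16 − 4.27 = 11.73, and the fine must be at least 11.73 dollars to wipe it out.

11.73 dollars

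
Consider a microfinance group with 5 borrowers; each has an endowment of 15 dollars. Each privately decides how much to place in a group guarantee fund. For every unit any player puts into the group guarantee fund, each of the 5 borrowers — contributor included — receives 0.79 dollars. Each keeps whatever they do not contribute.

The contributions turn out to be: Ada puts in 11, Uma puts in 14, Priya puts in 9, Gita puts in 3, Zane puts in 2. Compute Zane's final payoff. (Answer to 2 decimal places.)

43.81 dollars

Total contributed: 11 + 14 + 9 + 3 + 2 = 39.
Each receives 0.79 × 39 = 30.81 from the group guarantee fund.
Zane keeps 15 − 2 = 13, so Zane's payoff is 13 + 30.81 = 43.81.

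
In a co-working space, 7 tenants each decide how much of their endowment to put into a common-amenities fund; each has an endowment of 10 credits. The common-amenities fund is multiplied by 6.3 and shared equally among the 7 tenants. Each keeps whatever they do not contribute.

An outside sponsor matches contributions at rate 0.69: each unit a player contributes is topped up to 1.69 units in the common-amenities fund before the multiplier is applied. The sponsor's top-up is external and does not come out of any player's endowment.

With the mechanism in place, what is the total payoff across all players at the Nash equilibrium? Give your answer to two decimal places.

The effective private return per unit is now 6.3 × 1.69 / 7 = 1.5210 > 1, so every player's dominant strategy flips to full contribution.
At the Nash equilibrium everyone contributes 10. Group total payoff = 6.3 × 1.69 × 70 = 745.29.

745.29 credits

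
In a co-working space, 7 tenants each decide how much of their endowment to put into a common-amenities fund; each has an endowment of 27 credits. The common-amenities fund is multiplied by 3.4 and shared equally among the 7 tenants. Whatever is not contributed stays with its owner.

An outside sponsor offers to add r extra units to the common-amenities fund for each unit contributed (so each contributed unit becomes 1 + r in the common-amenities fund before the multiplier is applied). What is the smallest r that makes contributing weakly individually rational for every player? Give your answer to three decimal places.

1.059

With matching at rate r, one contributed unit becomes (1 + r) in the common-amenities fund and returns 3.4 × (1 + r) / 7 to the contributor.
Setting this equal to 1: 1 + r = 7/3.4 = 2.0588.
So the minimum matching rate is r = 2.0588 − 1 = 1.059.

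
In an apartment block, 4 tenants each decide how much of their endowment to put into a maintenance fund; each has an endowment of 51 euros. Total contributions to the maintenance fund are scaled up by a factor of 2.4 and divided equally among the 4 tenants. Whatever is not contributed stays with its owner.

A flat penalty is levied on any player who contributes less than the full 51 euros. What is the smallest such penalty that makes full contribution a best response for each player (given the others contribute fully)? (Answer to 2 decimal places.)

Given the others contribute fully, the best deviation is to contribute 0 (any partial contribution still incurs the fine and gives up units whose private return 0.6000 is below 1).
Deviating from 51 to 0 saves 51 euros but forfeits the deviator's share of the drop in the maintenance fund: 2.4/4 × 51 = 30.60.
So the deviation gain is 51 − 30.60 = 20.40, and the fine must be at least 20.40 euros to wipe it out.

20.40 euros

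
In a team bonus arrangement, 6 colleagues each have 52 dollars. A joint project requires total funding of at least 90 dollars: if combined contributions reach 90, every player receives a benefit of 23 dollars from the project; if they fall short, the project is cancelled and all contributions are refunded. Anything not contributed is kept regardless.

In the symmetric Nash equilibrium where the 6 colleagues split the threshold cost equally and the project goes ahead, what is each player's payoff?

60 dollars

Equal share of the threshold: 90/6 = 15.
At this profile no one gains by cutting their contribution: any cut drops the total below 90, the project is cancelled, contributions are refunded, and the deviator ends with 52, which is less than 52 − 15 + 23 = 60. Contributing more than 15 just wastes the excess. So contributing exactly 15 is a best response.
Each player's payoff: 52 − 15 + 23 = 60.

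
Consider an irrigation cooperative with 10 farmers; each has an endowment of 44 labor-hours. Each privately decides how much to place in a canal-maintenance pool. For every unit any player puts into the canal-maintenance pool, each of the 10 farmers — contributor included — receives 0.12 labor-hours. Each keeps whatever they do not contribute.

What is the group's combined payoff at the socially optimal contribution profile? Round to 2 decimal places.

528.00 labor-hours

Each contributed unit returns 1.200 to the group as a whole (0.12 to each of 10 players), which exceeds 1, so the social optimum is full contribution: group total = 1.200 × 440 = 528.00.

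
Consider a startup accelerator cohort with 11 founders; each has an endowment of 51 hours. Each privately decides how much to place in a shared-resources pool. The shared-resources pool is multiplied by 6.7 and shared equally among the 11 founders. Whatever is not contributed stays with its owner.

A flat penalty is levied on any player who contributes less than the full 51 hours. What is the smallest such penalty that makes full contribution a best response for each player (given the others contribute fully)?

19.94 hours

Given the others contribute fully, the best deviation is to contribute 0 (any partial contribution still incurs the fine and gives up units whose private return 0.6091 is below 1).
Deviating from 51 to 0 saves 51 hours but forfeits the deviator's share of the drop in the shared-resources pool: 6.7/11 × 51 = 31.06.
So the deviation gain is 51 − 31.06 = 19.94, and the fine must be at least 19.94 hours to wipe it out.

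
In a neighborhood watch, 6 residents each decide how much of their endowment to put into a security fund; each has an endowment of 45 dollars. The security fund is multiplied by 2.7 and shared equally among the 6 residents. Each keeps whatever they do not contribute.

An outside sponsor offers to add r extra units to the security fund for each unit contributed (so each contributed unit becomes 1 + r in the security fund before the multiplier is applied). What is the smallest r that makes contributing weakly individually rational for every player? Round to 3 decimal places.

1.222

With matching at rate r, one contributed unit becomes (1 + r) in the security fund and returns 2.7 × (1 + r) / 6 to the contributor.
Setting this equal to 1: 1 + r = 6/2.7 = 2.2222.
So the minimum matching rate is r = 2.2222 − 1 = 1.222.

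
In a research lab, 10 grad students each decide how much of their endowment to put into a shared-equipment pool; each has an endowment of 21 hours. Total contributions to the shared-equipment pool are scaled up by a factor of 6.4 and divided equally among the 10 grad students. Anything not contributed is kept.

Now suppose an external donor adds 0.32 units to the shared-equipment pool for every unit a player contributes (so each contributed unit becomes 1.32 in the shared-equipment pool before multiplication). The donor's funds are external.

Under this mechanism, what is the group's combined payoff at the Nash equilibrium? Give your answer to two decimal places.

210.00 hours

With the mechanism, a contributed unit returns 6.4 × 1.32 / 10 = 0.8448 per unit of net cost — still below 1 — so contributing 0 remains dominant for every player.
Everyone keeps their endowment and the group total is 10 × 21 = 210.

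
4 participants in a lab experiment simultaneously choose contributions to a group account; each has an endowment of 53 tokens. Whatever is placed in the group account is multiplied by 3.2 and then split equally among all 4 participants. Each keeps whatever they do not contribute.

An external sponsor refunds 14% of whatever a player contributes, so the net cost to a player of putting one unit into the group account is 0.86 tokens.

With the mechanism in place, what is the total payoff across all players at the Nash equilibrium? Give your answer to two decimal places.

212.00 tokens

The effective private return is (3.2/4) / 0.86 = 0.9302, which is still under 1, so the mechanism doesn't change anyone's dominant strategy: zero contribution.
At the Nash equilibrium no one contributes; group total payoff = 4 × 53 = 212.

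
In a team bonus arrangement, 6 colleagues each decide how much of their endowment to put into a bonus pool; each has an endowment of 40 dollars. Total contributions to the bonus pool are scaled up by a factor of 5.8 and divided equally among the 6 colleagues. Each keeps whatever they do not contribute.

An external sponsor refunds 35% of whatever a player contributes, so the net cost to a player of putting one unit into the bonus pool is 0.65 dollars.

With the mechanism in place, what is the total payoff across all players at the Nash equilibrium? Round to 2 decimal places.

With the mechanism, a contributed unit returns (5.8/6) / 0.65 = 1.4872 per unit of net cost to the contributor — now above 1 — so contributing fully is weakly dominant for every player.
So the Nash equilibrium is full contribution by all 6; the group earns 6 × (40 × 0.35 + 5.8 × 40) = 1476.00.

1476.00 dollars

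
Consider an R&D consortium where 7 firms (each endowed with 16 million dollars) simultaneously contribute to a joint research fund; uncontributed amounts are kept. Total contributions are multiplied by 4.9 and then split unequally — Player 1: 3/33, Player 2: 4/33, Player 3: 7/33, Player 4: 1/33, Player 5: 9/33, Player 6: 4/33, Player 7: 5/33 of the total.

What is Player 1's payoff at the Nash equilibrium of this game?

30.25 million dollars

Player j's private return per contributed unit is 4.9 × (j's share). Contributing is weakly dominant for j when that share is at least 1/4.9 = 0.2041, and contributing 0 is dominant otherwise.
The shares above 0.2041 belong to Player 3 and Player 5, contributing 16 each; the remaining 5 contribute 0. Total contributed: 32.
Player 1 keeps 16 and receives 4.9 × 32 × 3/33 = 14.25 from the joint research fund, for a payoff of 30.25.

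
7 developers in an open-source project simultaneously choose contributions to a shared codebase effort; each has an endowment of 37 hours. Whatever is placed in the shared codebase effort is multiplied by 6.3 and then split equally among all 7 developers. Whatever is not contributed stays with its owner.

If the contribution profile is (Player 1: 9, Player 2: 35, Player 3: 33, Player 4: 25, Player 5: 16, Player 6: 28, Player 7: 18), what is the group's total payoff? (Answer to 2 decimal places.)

1128.20 hours

Total contributed: 9 + 35 + 33 + 25 + 16 + 28 + 18 = 164; total kept: 7 × 37 − 164 = 95.
The shared codebase effort pays out 6.3 × 164 = 1033.20 in aggregate.
Group total = 95 + 1033.20 = 1128.20.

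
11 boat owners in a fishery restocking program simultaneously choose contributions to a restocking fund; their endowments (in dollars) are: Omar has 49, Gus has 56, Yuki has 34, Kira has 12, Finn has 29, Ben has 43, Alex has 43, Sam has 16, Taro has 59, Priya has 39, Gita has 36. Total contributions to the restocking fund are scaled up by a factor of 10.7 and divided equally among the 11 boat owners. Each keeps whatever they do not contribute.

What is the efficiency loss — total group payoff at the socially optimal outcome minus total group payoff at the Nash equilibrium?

4035.20 dollars

The private return per contributed unit is 10.7/11 = 0.9727 < 1 for every player regardless of endowment, so the Nash equilibrium is zero contribution and the group total is Σ E_j = 49 + 56 + 34 + 12 + 29 + 43 + 43 + 16 + 59 + 39 + 36 = 416.
Each contributed unit returns 10.700 to the group, so the social optimum is full contribution by everyone: group total = 10.700 × 416 = 4451.20.
Efficiency loss = (10.700 − 1) × 416 = 4035.20.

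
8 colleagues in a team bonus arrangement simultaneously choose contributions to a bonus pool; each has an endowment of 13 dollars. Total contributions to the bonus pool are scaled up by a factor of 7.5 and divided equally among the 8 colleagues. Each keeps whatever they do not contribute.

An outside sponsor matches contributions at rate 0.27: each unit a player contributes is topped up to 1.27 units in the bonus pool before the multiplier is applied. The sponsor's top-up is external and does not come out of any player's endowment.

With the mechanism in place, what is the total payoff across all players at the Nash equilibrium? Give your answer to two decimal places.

990.60 dollars

With the mechanism, a contributed unit returns 7.5 × 1.27 / 8 = 1.1906 per unit of net cost to the contributor — now above 1 — so contributing fully is weakly dominant for every player.
So the Nash equilibrium is full contribution by all 8; the group earns 7.5 × 1.27 × 104 = 990.60.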